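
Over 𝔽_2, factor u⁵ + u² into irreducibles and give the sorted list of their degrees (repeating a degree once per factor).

1, 1, 1, 2

Write h(u) = u⁵ + u².
Roots in 𝔽_2: h(0) = 0 → root; h(1) = 0 → root.
Linear factors from roots: (u), (u + 1).
Complete factorization: h(u) = (u + 1)·(u)^2·(u² + u + 1).
Factor degrees with multiplicity: 1 + 1 + 1 + 2 = 5.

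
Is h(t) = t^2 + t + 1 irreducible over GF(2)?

Yes

Check for roots in GF(2): h(0) = 1; h(1) = 1.
No roots. A degree-2 polynomial over a field with no linear factor is irreducible.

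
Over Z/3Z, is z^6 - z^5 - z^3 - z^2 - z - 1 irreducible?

Write g(z) = z^6 - z^5 - z^3 - z^2 - z - 1.
Check for roots in Z/3Z: g(0) = 2; g(1) = 2; g(2) = 2.
No roots, so no linear factors.
Monic irreducibles of degree 2 over GF(3): z^2 + 1, z^2 + z - 1, z^2 - z - 1.
None of them divide g (all give nonzero remainder).
Degree-3 irreducible divisors: test the 8 monic irreducibles of degree 3 over GF(3).
None of them divide g (all give nonzero remainder).
No irreducible factor of degree ≤ 3 exists, so g is irreducible over GF(3).

Yes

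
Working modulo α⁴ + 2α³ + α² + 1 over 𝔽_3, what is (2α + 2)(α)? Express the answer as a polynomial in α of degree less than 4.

2α^2 + 2α

Multiply in 𝔽_3[α]: (2α + 2)·(α) = 2α² + 2α.
Reduced: 2α² + 2α.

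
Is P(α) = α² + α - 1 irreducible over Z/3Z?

Check for roots in Z/3Z: P(0) = 2; P(1) = 1; P(2) = 2.
No roots. A degree-2 polynomial over a field with no linear factor is irreducible.

Yes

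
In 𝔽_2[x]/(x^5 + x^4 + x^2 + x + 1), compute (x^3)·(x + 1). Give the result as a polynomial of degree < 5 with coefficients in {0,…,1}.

x^4 + x^3

Multiply in 𝔽_2[x]: (x^3)·(x + 1) = x^4 + x^3.
Reduced: x^4 + x^3.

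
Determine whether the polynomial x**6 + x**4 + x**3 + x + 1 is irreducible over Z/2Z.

Yes

Write h(x) = x**6 + x**4 + x**3 + x + 1.
Check for roots in Z/2Z: h(0) = 1; h(1) = 1.
No roots, so no linear factors.
Monic irreducibles of degree 2 over GF(2): x**2 + x + 1.
None of them divide h (all give nonzero remainder).
Monic irreducibles of degree 3 over GF(2): x**3 + x + 1, x**3 + x**2 + 1.
None of them divide h (all give nonzero remainder).
No irreducible factor of degree ≤ 3 exists, so h is irreducible over GF(2).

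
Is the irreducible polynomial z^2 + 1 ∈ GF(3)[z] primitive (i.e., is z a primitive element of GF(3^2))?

Write f(z) = z^2 + 1.
|GF(3^2)^×| = 3^2 − 1 = 8. Prime factorization: 8 = 2^3.
f is primitive ⇔ z has order 8 in GF(3)[z]/(f), i.e. z^(8/q) ≠ 1 for each prime q | 8.
z^(4) mod f = 1
Since z^(4) = 1, the order of z divides 4 < 8; not primitive.

No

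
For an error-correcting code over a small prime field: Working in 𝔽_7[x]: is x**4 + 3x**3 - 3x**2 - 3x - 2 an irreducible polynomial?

Yes

Write f(x) = x**4 + 3x**3 - 3x**2 - 3x - 2.
Check for roots in 𝔽_7: f(0) = 5; f(1) = 3; f(2) = 6; f(3) = 5; f(4) = 1; f(5) = 5; f(6) = 3.
No roots, so no linear factors.
Degree-2 irreducible divisors: test the 21 monic irreducibles of degree 2 over GF(7).
None of them divide f (all give nonzero remainder).
No irreducible factor of degree ≤ 2 exists, so f is irreducible over GF(7).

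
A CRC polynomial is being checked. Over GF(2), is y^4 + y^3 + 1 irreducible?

Yes

Write m(y) = y^4 + y^3 + 1.
Check for roots in GF(2): m(0) = 1; m(1) = 1.
No roots, so no linear factors.
Monic irreducibles of degree 2 over GF(2): y^2 + y + 1.
None of them divide m (all give nonzero remainder).
No irreducible factor of degree ≤ 2 exists, so m is irreducible over GF(2).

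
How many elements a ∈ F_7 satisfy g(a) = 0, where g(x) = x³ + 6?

Evaluate at each of the 7 elements of F_7:
g(0) = 6; g(1) = 0 → root; g(2) = 0 → root; g(3) = 5; g(4) = 0 → root; g(5) = 5; g(6) = 5.
Roots: {1, 2, 4}.

3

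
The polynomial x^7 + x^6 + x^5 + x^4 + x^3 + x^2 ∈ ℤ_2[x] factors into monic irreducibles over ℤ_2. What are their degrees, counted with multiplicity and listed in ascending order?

1, 1, 1, 2, 2

Write f(x) = x^7 + x^6 + x^5 + x^4 + x^3 + x^2.
Roots in ℤ_2: f(0) = 0 → root; f(1) = 0 → root.
Linear factors from roots: (x), (x + 1).
Complete factorization: f(x) = (x + 1)·(x)^2·(x^2 + x + 1)^2.
Factor degrees with multiplicity: 1 + 1 + 1 + 2 + 2 = 7.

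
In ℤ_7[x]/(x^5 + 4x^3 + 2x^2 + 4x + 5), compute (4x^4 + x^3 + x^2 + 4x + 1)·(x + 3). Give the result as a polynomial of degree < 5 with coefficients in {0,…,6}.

Multiply in ℤ_7[x]: (4x^4 + x^3 + x^2 + 4x + 1)·(x + 3) = 4x^5 + 6x^4 + 4x^3 + 6x + 3.
Reduce using x^5 ≡ 3x^3 + 5x^2 + 3x + 2 (mod x^5 + 4x^3 + 2x^2 + 4x + 5).
Reduced: 6x^4 + 2x^3 + 6x^2 + 4x + 4.

6x^4 + 2x^3 + 6x^2 + 4x + 4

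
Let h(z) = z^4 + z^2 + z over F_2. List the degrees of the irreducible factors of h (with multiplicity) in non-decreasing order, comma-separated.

1, 3

Roots in F_2: h(0) = 0 → root; h(1) = 1.
Linear factors from roots: (z).
Complete factorization: h(z) = (z)·(z^3 + z + 1).
Factor degrees with multiplicity: 1 + 3 = 4.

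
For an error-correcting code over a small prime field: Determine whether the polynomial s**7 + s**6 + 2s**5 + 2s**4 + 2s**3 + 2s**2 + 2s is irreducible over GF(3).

No

Write g(s) = s**7 + s**6 + 2s**5 + 2s**4 + 2s**3 + 2s**2 + 2s.
Check for roots in GF(3): g(0) = 0 → root; g(1) = 0 → root; g(2) = 1.
g(0) = 0, so (s) divides g(s); g is reducible.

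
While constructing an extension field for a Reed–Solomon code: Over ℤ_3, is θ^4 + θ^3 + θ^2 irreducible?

Write P(θ) = θ^4 + θ^3 + θ^2.
Check for roots in ℤ_3: P(0) = 0 → root; P(1) = 0 → root; P(2) = 1.
P(0) = 0, so (θ) divides P(θ); P is reducible.

No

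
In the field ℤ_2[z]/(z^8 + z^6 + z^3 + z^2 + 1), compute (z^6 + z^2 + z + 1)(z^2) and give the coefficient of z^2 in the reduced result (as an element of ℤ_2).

0

Multiply in ℤ_2[z]: (z^6 + z^2 + z + 1)·(z^2) = z^8 + z^4 + z^3 + z^2.
Reduce using z^8 ≡ z^6 + z^3 + z^2 + 1 (mod z^8 + z^6 + z^3 + z^2 + 1).
Reduced: z^6 + z^4 + 1.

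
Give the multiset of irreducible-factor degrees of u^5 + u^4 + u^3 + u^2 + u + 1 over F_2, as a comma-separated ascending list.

1, 2, 2

Write f(u) = u^5 + u^4 + u^3 + u^2 + u + 1.
Roots in F_2: f(0) = 1; f(1) = 0 → root.
Linear factors from roots: (u + 1).
Complete factorization: f(u) = (u + 1)·(u^2 + u + 1)^2.
Factor degrees with multiplicity: 1 + 2 + 2 = 5.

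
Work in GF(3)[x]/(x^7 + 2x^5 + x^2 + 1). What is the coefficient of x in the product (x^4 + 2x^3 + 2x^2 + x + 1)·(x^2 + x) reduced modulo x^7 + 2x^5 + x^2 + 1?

Multiply in GF(3)[x]: (x^4 + 2x^3 + 2x^2 + x + 1)·(x^2 + x) = x^6 + x^4 + 2x^2 + x.
Reduced: x^6 + x^4 + 2x^2 + x.

1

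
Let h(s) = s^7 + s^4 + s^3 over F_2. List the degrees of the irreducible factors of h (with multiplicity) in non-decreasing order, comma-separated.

Roots in F_2: h(0) = 0 → root; h(1) = 1.
Linear factors from roots: (s).
Complete factorization: h(s) = (s)^3·(s^4 + s + 1).
Factor degrees with multiplicity: 1 + 1 + 1 + 4 = 7.

1, 1, 1, 4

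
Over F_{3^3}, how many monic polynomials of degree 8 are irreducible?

35303625630

Gauss's count: N_{27}(8) = (1/8) Σ_{d|8} μ(8/d)·27^d.
Divisors of 8: 1, 2, 4, 8; μ(8/d) for each: 0, 0, -1, 1.
Σ = − 27^4 + 27^8 = 282429005040.
N = 282429005040/8 = 35303625630.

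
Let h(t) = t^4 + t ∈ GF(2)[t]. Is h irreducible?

No

Check for roots in GF(2): h(0) = 0 → root; h(1) = 0 → root.
h(0) = 0, so (t) divides h(t); h is reducible.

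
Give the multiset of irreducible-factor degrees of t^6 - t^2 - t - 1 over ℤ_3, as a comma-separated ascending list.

Write g(t) = t^6 - t^2 - t - 1.
Roots in ℤ_3: g(0) = 2; g(1) = 1; g(2) = 0 → root.
Linear factors from roots: (t + 1).
Complete factorization: g(t) = (t + 1)·(t^2 - t - 1)·(t^3 - t + 1).
Factor degrees with multiplicity: 1 + 2 + 3 = 6.

1, 2, 3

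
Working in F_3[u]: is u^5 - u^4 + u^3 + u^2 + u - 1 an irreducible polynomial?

Yes

Write P(u) = u^5 - u^4 + u^3 + u^2 + u - 1.
Check for roots in F_3: P(0) = 2; P(1) = 2; P(2) = 2.
No roots, so no linear factors.
Monic irreducibles of degree 2 over GF(3): u^2 + 1, u^2 + u - 1, u^2 - u - 1.
None of them divide P (all give nonzero remainder).
No irreducible factor of degree ≤ 2 exists, so P is irreducible over GF(3).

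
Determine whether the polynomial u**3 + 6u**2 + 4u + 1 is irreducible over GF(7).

Yes

Write m(u) = u**3 + 6u**2 + 4u + 1.
Check for roots in GF(7): m(0) = 1; m(1) = 5; m(2) = 6; m(3) = 3; m(4) = 2; m(5) = 2; m(6) = 2.
No roots. A degree-3 polynomial over a field with no linear factor is irreducible.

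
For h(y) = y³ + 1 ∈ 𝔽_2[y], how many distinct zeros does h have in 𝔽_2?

Evaluate at each of the 2 elements of 𝔽_2:
h(0) = 1; h(1) = 0 → root.
Roots: {1}.

1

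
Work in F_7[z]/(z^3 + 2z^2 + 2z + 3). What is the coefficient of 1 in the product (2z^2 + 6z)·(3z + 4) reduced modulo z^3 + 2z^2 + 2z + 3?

3

Multiply in F_7[z]: (2z^2 + 6z)·(3z + 4) = 6z^3 + 5z^2 + 3z.
Reduce using z^3 ≡ 5z^2 + 5z + 4 (mod z^3 + 2z^2 + 2z + 3).
Reduced: 5z + 3.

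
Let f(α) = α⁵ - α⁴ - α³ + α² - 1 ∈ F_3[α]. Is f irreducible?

Check for roots in F_3: f(0) = 2; f(1) = 2; f(2) = 2.
No roots, so no linear factors.
Monic irreducibles of degree 2 over GF(3): α² + 1, α² + α - 1, α² - α - 1.
None of them divide f (all give nonzero remainder).
No irreducible factor of degree ≤ 2 exists, so f is irreducible over GF(3).

Yes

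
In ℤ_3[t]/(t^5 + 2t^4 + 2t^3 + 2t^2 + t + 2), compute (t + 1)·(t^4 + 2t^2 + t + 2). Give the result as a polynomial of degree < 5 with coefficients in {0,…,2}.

Multiply in ℤ_3[t]: (t + 1)·(t^4 + 2t^2 + t + 2) = t^5 + t^4 + 2t^3 + 2.
Reduce using t^5 ≡ t^4 + t^3 + t^2 + 2t + 1 (mod t^5 + 2t^4 + 2t^3 + 2t^2 + t + 2).
Reduced: 2t^4 + t^2 + 2t.

2t^4 + t^2 + 2t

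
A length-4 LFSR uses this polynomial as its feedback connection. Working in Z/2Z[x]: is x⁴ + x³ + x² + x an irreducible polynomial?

No

Write m(x) = x⁴ + x³ + x² + x.
Check for roots in Z/2Z: m(0) = 0 → root; m(1) = 0 → root.
m(0) = 0, so (x) divides m(x); m is reducible.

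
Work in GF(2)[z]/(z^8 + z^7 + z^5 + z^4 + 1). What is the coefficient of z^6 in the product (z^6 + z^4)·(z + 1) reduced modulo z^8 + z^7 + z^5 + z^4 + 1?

1

Multiply in GF(2)[z]: (z^6 + z^4)·(z + 1) = z^7 + z^6 + z^5 + z^4.
Reduced: z^7 + z^6 + z^5 + z^4.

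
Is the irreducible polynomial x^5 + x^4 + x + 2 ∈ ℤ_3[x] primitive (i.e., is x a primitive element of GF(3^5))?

Write f(x) = x^5 + x^4 + x + 2.
|GF(3^5)^×| = 3^5 − 1 = 242. Prime factorization: 242 = 2·11^2.
f is primitive ⇔ x has order 242 in GF(3)[x]/(f), i.e. x^(242/q) ≠ 1 for each prime q | 242.
x^(121) mod f = 1
x^(22) mod f = x^4 + 2x^3 + x + 1.
Since x^(121) = 1, the order of x divides 121 < 242; not primitive.

No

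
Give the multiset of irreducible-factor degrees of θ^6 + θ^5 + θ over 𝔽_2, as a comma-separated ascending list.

Write h(θ) = θ^6 + θ^5 + θ.
Roots in 𝔽_2: h(0) = 0 → root; h(1) = 1.
Linear factors from roots: (θ).
Complete factorization: h(θ) = (θ)·(θ^2 + θ + 1)·(θ^3 + θ + 1).
Factor degrees with multiplicity: 1 + 2 + 3 = 6.

1, 2, 3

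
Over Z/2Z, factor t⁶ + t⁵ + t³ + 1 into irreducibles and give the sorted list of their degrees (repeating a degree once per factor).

Write h(t) = t⁶ + t⁵ + t³ + 1.
Roots in Z/2Z: h(0) = 1; h(1) = 0 → root.
Linear factors from roots: (t + 1).
Complete factorization: h(t) = (t + 1)^3·(t³ + t + 1).
Factor degrees with multiplicity: 1 + 1 + 1 + 3 = 6.

1, 1, 1, 3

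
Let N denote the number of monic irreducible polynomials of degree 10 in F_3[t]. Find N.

5880

The number of monic irreducibles of degree 10 over GF(3) is (1/10)·Σ_{d∣10} μ(10/d) 3^d.
Divisors of 10: 1, 2, 5, 10; μ(10/d) for each: 1, -1, -1, 1.
Σ = 3^1 − 3^2 − 3^5 + 3^10 = 58800.
N = 58800/10 = 5880.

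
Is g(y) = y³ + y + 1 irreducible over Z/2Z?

Yes

Check for roots in Z/2Z: g(0) = 1; g(1) = 1.
No roots. A degree-3 polynomial over a field with no linear factor is irreducible.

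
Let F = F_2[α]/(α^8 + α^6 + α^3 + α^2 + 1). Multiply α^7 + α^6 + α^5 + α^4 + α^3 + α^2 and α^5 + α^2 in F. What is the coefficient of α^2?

0

Multiply in F_2[α]: (α^7 + α^6 + α^5 + α^4 + α^3 + α^2)·(α^5 + α^2) = α^12 + α^11 + α^10 + α^6 + α^5 + α^4.
Reduce using α^8 ≡ α^6 + α^3 + α^2 + 1 (mod α^8 + α^6 + α^3 + α^2 + 1).
Reduced: α^6 + α^4 + α.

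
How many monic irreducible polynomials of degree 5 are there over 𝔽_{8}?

6552

The number of monic irreducibles of degree 5 over GF(8) is (1/5)·Σ_{d∣5} μ(5/d) 8^d.
Divisors of 5: 1, 5; μ(5/d) for each: -1, 1.
Σ = − 8^1 + 8^5 = 32760.
N = 32760/5 = 6552.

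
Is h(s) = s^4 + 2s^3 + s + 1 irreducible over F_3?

Yes

Check for roots in F_3: h(0) = 1; h(1) = 2; h(2) = 2.
No roots, so no linear factors.
Monic irreducibles of degree 2 over GF(3): s^2 + 1, s^2 + s + 2, s^2 + 2s + 2.
None of them divide h (all give nonzero remainder).
No irreducible factor of degree ≤ 2 exists, so h is irreducible over GF(3).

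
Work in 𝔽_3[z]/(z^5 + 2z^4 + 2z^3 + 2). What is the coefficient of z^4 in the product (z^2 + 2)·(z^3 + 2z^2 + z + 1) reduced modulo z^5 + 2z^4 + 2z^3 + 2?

Multiply in 𝔽_3[z]: (z^2 + 2)·(z^3 + 2z^2 + z + 1) = z^5 + 2z^4 + 2z^2 + 2z + 2.
Reduce using z^5 ≡ z^4 + z^3 + 1 (mod z^5 + 2z^4 + 2z^3 + 2).
Reduced: z^3 + 2z^2 + 2z.

0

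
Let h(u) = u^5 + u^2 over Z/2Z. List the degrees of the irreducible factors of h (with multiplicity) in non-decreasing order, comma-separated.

1, 1, 1, 2

Roots in Z/2Z: h(0) = 0 → root; h(1) = 0 → root.
Linear factors from roots: (u), (u + 1).
Complete factorization: h(u) = (u + 1)·(u)^2·(u^2 + u + 1).
Factor degrees with multiplicity: 1 + 1 + 1 + 2 = 5.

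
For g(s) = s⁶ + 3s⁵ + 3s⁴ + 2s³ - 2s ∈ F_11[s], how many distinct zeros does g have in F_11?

5

Evaluate at each of the 11 elements of F_11:
g(0) = 0 → root; g(1) = 7; g(2) = 0 → root; g(3) = 0 → root; g(4) = 4; g(5) = 0 → root; g(6) = 9; g(7) = 0 → root; g(8) = 8; g(9) = 4; g(10) = 1.
Roots: {0, 2, 3, 5, 7}.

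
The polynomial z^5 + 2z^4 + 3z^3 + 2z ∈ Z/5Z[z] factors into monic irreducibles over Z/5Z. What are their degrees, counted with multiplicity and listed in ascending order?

Write f(z) = z^5 + 2z^4 + 3z^3 + 2z.
Roots in Z/5Z: f(0) = 0 → root; f(1) = 3; f(2) = 2; f(3) = 2; f(4) = 1.
Linear factors from roots: (z).
Complete factorization: f(z) = (z)·(z^4 + 2z^3 + 3z^2 + 2).
Factor degrees with multiplicity: 1 + 4 = 5.

1, 4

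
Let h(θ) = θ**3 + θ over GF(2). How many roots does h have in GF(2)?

2

Evaluate at each of the 2 elements of GF(2):
h(0) = 0 → root; h(1) = 0 → root.
Roots: {0, 1}.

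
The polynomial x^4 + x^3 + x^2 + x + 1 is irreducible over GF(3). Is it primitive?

Write f(x) = x^4 + x^3 + x^2 + x + 1.
|GF(3^4)^×| = 3^4 − 1 = 80. Prime factorization: 80 = 2^4·5.
f is primitive ⇔ x has order 80 in GF(3)[x]/(f), i.e. x^(80/q) ≠ 1 for each prime q | 80.
x^(40) mod f = 1
x^(16) mod f = x.
Since x^(40) = 1, the order of x divides 40 < 80; not primitive.

No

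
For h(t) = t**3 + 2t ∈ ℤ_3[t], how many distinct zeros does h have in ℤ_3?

Evaluate at each of the 3 elements of ℤ_3:
h(0) = 0 → root; h(1) = 0 → root; h(2) = 0 → root.
Roots: {0, 1, 2}.

3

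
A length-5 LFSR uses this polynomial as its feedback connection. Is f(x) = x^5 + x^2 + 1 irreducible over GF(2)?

Check for roots in GF(2): f(0) = 1; f(1) = 1.
No roots, so no linear factors.
Monic irreducibles of degree 2 over GF(2): x^2 + x + 1.
None of them divide f (all give nonzero remainder).
No irreducible factor of degree ≤ 2 exists, so f is irreducible over GF(2).

Yes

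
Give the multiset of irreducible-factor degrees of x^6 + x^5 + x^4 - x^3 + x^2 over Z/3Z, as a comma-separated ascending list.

Write g(x) = x^6 + x^5 + x^4 - x^3 + x^2.
Roots in Z/3Z: g(0) = 0 → root; g(1) = 0 → root; g(2) = 0 → root.
Linear factors from roots: (x), (x - 1), (x + 1).
Complete factorization: g(x) = (x + 1)·(x - 1)·(x)^2·(x^2 + x - 1).
Factor degrees with multiplicity: 1 + 1 + 1 + 1 + 2 = 6.

1, 1, 1, 1, 2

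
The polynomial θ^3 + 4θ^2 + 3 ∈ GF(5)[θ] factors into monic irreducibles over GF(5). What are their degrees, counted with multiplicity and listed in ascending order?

Write h(θ) = θ^3 + 4θ^2 + 3.
Roots in GF(5): h(0) = 3; h(1) = 3; h(2) = 2; h(3) = 1; h(4) = 1.
Complete factorization: h(θ) = (θ^3 + 4θ^2 + 3).
Factor degrees with multiplicity: 3 = 3.

3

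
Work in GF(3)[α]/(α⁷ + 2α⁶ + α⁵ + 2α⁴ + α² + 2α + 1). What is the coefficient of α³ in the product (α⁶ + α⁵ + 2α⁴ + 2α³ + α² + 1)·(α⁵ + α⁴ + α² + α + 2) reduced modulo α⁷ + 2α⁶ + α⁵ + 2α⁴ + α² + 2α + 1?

2

Multiply in GF(3)[α]: (α⁶ + α⁵ + 2α⁴ + 2α³ + α² + 1)·(α⁵ + α⁴ + α² + α + 2) = α¹¹ + 2α¹⁰ + 2α⁸ + 2α⁷ + α⁵ + 2α⁴ + 2α³ + α + 2.
Reduce using α⁷ ≡ α⁶ + 2α⁵ + α⁴ + 2α² + α + 2 (mod α⁷ + 2α⁶ + α⁵ + 2α⁴ + α² + 2α + 1).
Reduced: α⁶ + 2α⁵ + α⁴ + 2α³ + α² + α.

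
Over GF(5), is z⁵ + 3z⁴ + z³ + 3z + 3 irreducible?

Write h(z) = z⁵ + 3z⁴ + z³ + 3z + 3.
Check for roots in GF(5): h(0) = 3; h(1) = 1; h(2) = 2; h(3) = 0 → root; h(4) = 1.
h(3) = 0, so (z − 3) divides h(z); h is reducible.

No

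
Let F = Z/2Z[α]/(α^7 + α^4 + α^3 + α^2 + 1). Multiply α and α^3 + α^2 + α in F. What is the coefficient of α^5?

0

Multiply in Z/2Z[α]: (α)·(α^3 + α^2 + α) = α^4 + α^3 + α^2.
Reduced: α^4 + α^3 + α^2.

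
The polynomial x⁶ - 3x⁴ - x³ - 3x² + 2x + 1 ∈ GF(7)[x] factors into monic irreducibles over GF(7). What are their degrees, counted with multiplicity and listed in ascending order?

6

Write h(x) = x⁶ - 3x⁴ - x³ - 3x² + 2x + 1.
Complete factorization: h(x) = (x⁶ - 3x⁴ - x³ - 3x² + 2x + 1).
Factor degrees with multiplicity: 6 = 6.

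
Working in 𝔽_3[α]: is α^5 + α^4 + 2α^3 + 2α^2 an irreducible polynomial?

Write m(α) = α^5 + α^4 + 2α^3 + 2α^2.
Check for roots in 𝔽_3: m(0) = 0 → root; m(1) = 0 → root; m(2) = 0 → root.
m(0) = 0, so (α) divides m(α); m is reducible.

No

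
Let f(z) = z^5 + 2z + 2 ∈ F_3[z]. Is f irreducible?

Yes

Check for roots in F_3: f(0) = 2; f(1) = 2; f(2) = 2.
No roots, so no linear factors.
Monic irreducibles of degree 2 over GF(3): z^2 + 1, z^2 + z + 2, z^2 + 2z + 2.
None of them divide f (all give nonzero remainder).
No irreducible factor of degree ≤ 2 exists, so f is irreducible over GF(3).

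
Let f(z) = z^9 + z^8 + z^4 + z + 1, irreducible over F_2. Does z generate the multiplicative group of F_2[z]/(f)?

|GF(2^9)^×| = 2^9 − 1 = 511. Prime factorization: 511 = 7·73.
f is primitive ⇔ z has order 511 in GF(2)[z]/(f), i.e. z^(511/q) ≠ 1 for each prime q | 511.
z^(73) mod f = z^4 + z^3 + z + 1.
z^(7) mod f = z^7.
None equal 1, so z has full order 511; f is primitive.

Yes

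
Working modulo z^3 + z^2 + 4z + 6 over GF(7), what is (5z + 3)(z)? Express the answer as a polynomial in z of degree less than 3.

5z^2 + 3z

Multiply in GF(7)[z]: (5z + 3)·(z) = 5z^2 + 3z.
Reduced: 5z^2 + 3z.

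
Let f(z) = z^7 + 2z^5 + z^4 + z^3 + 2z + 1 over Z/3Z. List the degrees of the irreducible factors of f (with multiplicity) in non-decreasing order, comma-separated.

2, 2, 3

Roots in Z/3Z: f(0) = 1; f(1) = 2; f(2) = 2.
Complete factorization: f(z) = (z^2 + z + 2)·(z^2 + 2z + 2)·(z^3 + 2z + 1).
Factor degrees with multiplicity: 2 + 2 + 3 = 7.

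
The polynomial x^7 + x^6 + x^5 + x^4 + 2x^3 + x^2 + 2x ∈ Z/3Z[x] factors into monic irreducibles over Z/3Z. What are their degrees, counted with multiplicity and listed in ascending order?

1, 1, 1, 2, 2

Write h(x) = x^7 + x^6 + x^5 + x^4 + 2x^3 + x^2 + 2x.
Roots in Z/3Z: h(0) = 0 → root; h(1) = 0 → root; h(2) = 0 → root.
Linear factors from roots: (x), (x + 2), (x + 1).
Complete factorization: h(x) = (x)·(x + 1)·(x + 2)·(x^2 + 2x + 2)^2.
Factor degrees with multiplicity: 1 + 1 + 1 + 2 + 2 = 7.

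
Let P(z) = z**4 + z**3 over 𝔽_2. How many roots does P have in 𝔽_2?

Evaluate at each of the 2 elements of 𝔽_2:
P(0) = 0 → root; P(1) = 0 → root.
Roots: {0, 1}.

2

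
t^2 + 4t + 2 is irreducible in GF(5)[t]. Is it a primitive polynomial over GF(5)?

Yes

Write f(t) = t^2 + 4t + 2.
|GF(5^2)^×| = 5^2 − 1 = 24. Prime factorization: 24 = 2^3·3.
f is primitive ⇔ t has order 24 in GF(5)[t]/(f), i.e. t^(24/q) ≠ 1 for each prime q | 24.
t^(12) mod f = 4.
t^(8) mod f = 2t + 1.
None equal 1, so t has full order 24; f is primitive.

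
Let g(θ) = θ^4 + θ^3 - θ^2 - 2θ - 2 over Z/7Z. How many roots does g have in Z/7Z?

Evaluate at each of the 7 elements of Z/7Z:
g(0) = 5; g(1) = 4; g(2) = 0 → root; g(3) = 0 → root; g(4) = 0 → root; g(5) = 6; g(6) = 6.
Roots: {2, 3, 4}.

3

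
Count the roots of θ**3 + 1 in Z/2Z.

Write P(θ) = θ**3 + 1.
Evaluate at each of the 2 elements of Z/2Z:
P(0) = 1; P(1) = 0 → root.
Roots: {1}.

1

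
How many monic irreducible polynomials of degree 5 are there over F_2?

6

By the necklace-counting formula, N_2(5) = (1/5) Σ_{d|5} μ(5/d)·2^d.
Divisors of 5: 1, 5; μ(5/d) for each: -1, 1.
Σ = − 2^1 + 2^5 = 30.
N = 30/5 = 6.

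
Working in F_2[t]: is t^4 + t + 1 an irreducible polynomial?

Write f(t) = t^4 + t + 1.
Check for roots in F_2: f(0) = 1; f(1) = 1.
No roots, so no linear factors.
Monic irreducibles of degree 2 over GF(2): t^2 + t + 1.
None of them divide f (all give nonzero remainder).
No irreducible factor of degree ≤ 2 exists, so f is irreducible over GF(2).

Yes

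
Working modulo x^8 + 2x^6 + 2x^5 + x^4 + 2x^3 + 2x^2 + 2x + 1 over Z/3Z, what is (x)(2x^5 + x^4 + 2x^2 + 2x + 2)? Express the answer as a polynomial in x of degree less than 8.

Multiply in Z/3Z[x]: (x)·(2x^5 + x^4 + 2x^2 + 2x + 2) = 2x^6 + x^5 + 2x^3 + 2x^2 + 2x.
Reduced: 2x^6 + x^5 + 2x^3 + 2x^2 + 2x.

2x^6 + x^5 + 2x^3 + 2x^2 + 2x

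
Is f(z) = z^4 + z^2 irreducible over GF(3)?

No

Check for roots in GF(3): f(0) = 0 → root; f(1) = 2; f(2) = 2.
f(0) = 0, so (z) divides f(z); f is reducible.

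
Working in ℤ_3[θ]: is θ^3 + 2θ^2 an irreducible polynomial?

No

Write m(θ) = θ^3 + 2θ^2.
Check for roots in ℤ_3: m(0) = 0 → root; m(1) = 0 → root; m(2) = 1.
m(0) = 0, so (θ) divides m(θ); m is reducible.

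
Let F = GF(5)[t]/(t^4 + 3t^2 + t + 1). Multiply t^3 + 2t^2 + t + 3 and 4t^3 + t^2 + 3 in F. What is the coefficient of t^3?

Multiply in GF(5)[t]: (t^3 + 2t^2 + t + 3)·(4t^3 + t^2 + 3) = 4t^6 + 4t^5 + t^4 + t^3 + 4t^2 + 3t + 4.
Reduce using t^4 ≡ 2t^2 + 4t + 4 (mod t^4 + 3t^2 + t + 1).
Reduced: 4t^2.

0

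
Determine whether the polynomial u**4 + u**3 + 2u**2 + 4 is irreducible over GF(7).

Write g(u) = u**4 + u**3 + 2u**2 + 4.
Check for roots in GF(7): g(0) = 4; g(1) = 1; g(2) = 1; g(3) = 4; g(4) = 6; g(5) = 6; g(6) = 6.
No roots, so no linear factors.
Degree-2 irreducible divisors: test the 21 monic irreducibles of degree 2 over GF(7).
None of them divide g (all give nonzero remainder).
No irreducible factor of degree ≤ 2 exists, so g is irreducible over GF(7).

Yes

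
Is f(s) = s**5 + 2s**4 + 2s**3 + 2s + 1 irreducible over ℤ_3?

Check for roots in ℤ_3: f(0) = 1; f(1) = 2; f(2) = 1.
No roots, so no linear factors.
Monic irreducibles of degree 2 over GF(3): s**2 + 1, s**2 + s + 2, s**2 + 2s + 2.
None of them divide f (all give nonzero remainder).
No irreducible factor of degree ≤ 2 exists, so f is irreducible over GF(3).

Yes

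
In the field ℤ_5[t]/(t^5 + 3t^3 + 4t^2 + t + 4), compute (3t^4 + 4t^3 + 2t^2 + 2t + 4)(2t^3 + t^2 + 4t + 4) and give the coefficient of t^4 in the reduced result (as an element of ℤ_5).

Multiply in ℤ_5[t]: (3t^4 + 4t^3 + 2t^2 + 2t + 4)·(2t^3 + t^2 + 4t + 4) = t^7 + t^6 + 4t^4 + 4t^3 + 4t + 1.
Reduce using t^5 ≡ 2t^3 + t^2 + 4t + 1 (mod t^5 + 3t^3 + 4t^2 + t + 4).
Reduced: 2t^4 + 3t^3 + 2t^2 + 3t + 3.

2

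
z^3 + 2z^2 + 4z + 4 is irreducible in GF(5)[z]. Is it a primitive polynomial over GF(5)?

Write f(z) = z^3 + 2z^2 + 4z + 4.
|GF(5^3)^×| = 5^3 − 1 = 124. Prime factorization: 124 = 2^2·31.
f is primitive ⇔ z has order 124 in GF(5)[z]/(f), i.e. z^(124/q) ≠ 1 for each prime q | 124.
z^(62) mod f = 1
z^(4) mod f = 4z + 3.
Since z^(62) = 1, the order of z divides 62 < 124; not primitive.

No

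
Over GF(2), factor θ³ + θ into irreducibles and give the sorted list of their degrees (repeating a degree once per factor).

1, 1, 1

Write h(θ) = θ³ + θ.
Roots in GF(2): h(0) = 0 → root; h(1) = 0 → root.
Linear factors from roots: (θ), (θ + 1).
Complete factorization: h(θ) = (θ)·(θ + 1)^2.
Factor degrees with multiplicity: 1 + 1 + 1 = 3.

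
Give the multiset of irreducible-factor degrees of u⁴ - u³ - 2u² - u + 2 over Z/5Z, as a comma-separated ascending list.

Write f(u) = u⁴ - u³ - 2u² - u + 2.
Roots in Z/5Z: f(0) = 2; f(1) = 4; f(2) = 0 → root; f(3) = 0 → root; f(4) = 3.
Linear factors from roots: (u - 2), (u + 2).
Complete factorization: f(u) = (u + 2)·(u - 2)·(u² - u + 2).
Factor degrees with multiplicity: 1 + 1 + 2 = 4.

1, 1, 2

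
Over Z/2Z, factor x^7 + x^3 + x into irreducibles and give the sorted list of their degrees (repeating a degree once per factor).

Write g(x) = x^7 + x^3 + x.
Roots in Z/2Z: g(0) = 0 → root; g(1) = 1.
Linear factors from roots: (x).
Complete factorization: g(x) = (x)·(x^3 + x + 1)^2.
Factor degrees with multiplicity: 1 + 3 + 3 = 7.

1, 3, 3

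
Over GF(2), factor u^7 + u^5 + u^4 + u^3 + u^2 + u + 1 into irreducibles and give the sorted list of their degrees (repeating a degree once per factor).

7

Write g(u) = u^7 + u^5 + u^4 + u^3 + u^2 + u + 1.
Roots in GF(2): g(0) = 1; g(1) = 1.
Complete factorization: g(u) = (u^7 + u^5 + u^4 + u^3 + u^2 + u + 1).
Factor degrees with multiplicity: 7 = 7.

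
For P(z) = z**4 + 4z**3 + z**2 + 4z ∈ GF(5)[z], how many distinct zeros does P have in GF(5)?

Evaluate at each of the 5 elements of GF(5):
P(0) = 0 → root; P(1) = 0 → root; P(2) = 0 → root; P(3) = 0 → root; P(4) = 4.
Roots: {0, 1, 2, 3}.

4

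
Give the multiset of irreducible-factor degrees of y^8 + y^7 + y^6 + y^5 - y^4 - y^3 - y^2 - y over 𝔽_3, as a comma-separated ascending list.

Write g(y) = y^8 + y^7 + y^6 + y^5 - y^4 - y^3 - y^2 - y.
Roots in 𝔽_3: g(0) = 0 → root; g(1) = 0 → root; g(2) = 0 → root.
Linear factors from roots: (y), (y - 1), (y + 1).
Complete factorization: g(y) = (y)·(y - 1)·(y + 1)^2·(y^2 + 1)^2.
Factor degrees with multiplicity: 1 + 1 + 1 + 1 + 2 + 2 = 8.

1, 1, 1, 1, 2, 2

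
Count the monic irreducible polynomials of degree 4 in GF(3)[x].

x^(3^4) − x is the product of all monic irreducibles of degree dividing 4; Möbius inversion gives N = (1/4) Σ μ(4/d)·3^d.
Divisors of 4: 1, 2, 4; μ(4/d) for each: 0, -1, 1.
Σ = − 3^2 + 3^4 = 72.
N = 72/4 = 18.

18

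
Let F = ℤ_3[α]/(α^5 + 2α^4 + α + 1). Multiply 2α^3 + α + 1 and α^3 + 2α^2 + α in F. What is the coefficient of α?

2

Multiply in ℤ_3[α]: (2α^3 + α + 1)·(α^3 + 2α^2 + α) = 2α^6 + α^5 + α.
Reduce using α^5 ≡ α^4 + 2α + 2 (mod α^5 + 2α^4 + α + 1).
Reduced: α^2 + 2α.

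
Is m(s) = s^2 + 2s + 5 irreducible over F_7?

Check for roots in F_7: m(0) = 5; m(1) = 1; m(2) = 6; m(3) = 6; m(4) = 1; m(5) = 5; m(6) = 4.
No roots. A degree-2 polynomial over a field with no linear factor is irreducible.

Yes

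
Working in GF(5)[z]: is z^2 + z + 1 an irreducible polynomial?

Yes

Write P(z) = z^2 + z + 1.
Check for roots in GF(5): P(0) = 1; P(1) = 3; P(2) = 2; P(3) = 3; P(4) = 1.
No roots. A degree-2 polynomial over a field with no linear factor is irreducible.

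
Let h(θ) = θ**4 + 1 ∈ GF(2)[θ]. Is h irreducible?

Check for roots in GF(2): h(0) = 1; h(1) = 0 → root.
h(1) = 0, so (θ − 1) divides h(θ); h is reducible.

No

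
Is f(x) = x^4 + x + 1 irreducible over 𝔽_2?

Yes

Check for roots in 𝔽_2: f(0) = 1; f(1) = 1.
No roots, so no linear factors.
Monic irreducibles of degree 2 over GF(2): x^2 + x + 1.
None of them divide f (all give nonzero remainder).
No irreducible factor of degree ≤ 2 exists, so f is irreducible over GF(2).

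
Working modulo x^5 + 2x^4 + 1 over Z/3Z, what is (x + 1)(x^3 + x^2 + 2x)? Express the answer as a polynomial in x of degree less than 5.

Multiply in Z/3Z[x]: (x + 1)·(x^3 + x^2 + 2x) = x^4 + 2x^3 + 2x.
Reduced: x^4 + 2x^3 + 2x.

x^4 + 2x^3 + 2x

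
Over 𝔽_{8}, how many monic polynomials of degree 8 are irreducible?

The number of monic irreducibles of degree 8 over GF(8) is (1/8)·Σ_{d∣8} μ(8/d) 8^d.
Divisors of 8: 1, 2, 4, 8; μ(8/d) for each: 0, 0, -1, 1.
Σ = − 8^4 + 8^8 = 16773120.
N = 16773120/8 = 2096640.

2096640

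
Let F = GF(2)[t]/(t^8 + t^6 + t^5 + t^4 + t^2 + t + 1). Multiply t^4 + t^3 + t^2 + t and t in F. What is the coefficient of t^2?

Multiply in GF(2)[t]: (t^4 + t^3 + t^2 + t)·(t) = t^5 + t^4 + t^3 + t^2.
Reduced: t^5 + t^4 + t^3 + t^2.

1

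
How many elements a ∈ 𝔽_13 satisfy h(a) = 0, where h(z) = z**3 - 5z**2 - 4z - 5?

Evaluate at each of the 13 elements of 𝔽_13:
h(0) = 8; h(1) = 0 → root; h(2) = 1; h(3) = 4; h(4) = 2; h(5) = 1; h(6) = 7; h(7) = 0 → root; h(8) = 12; h(9) = 10; h(10) = 0 → root; h(11) = 1; h(12) = 6.
Roots: {1, 7, 10}.

3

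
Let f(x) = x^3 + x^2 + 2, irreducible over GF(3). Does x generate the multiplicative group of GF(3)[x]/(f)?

No

|GF(3^3)^×| = 3^3 − 1 = 26. Prime factorization: 26 = 2·13.
f is primitive ⇔ x has order 26 in GF(3)[x]/(f), i.e. x^(26/q) ≠ 1 for each prime q | 26.
x^(13) mod f = 1
x^(2) mod f = x^2.
Since x^(13) = 1, the order of x divides 13 < 26; not primitive.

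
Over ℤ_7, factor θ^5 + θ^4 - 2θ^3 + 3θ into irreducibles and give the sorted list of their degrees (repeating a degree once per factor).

1, 2, 2

Write f(θ) = θ^5 + θ^4 - 2θ^3 + 3θ.
Linear factors from roots: (θ).
Complete factorization: f(θ) = (θ)·(θ^2 + 3θ + 1)·(θ^2 - 2θ + 3).
Factor degrees with multiplicity: 1 + 2 + 2 = 5.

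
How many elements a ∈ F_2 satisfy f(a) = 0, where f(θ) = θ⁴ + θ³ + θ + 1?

1

Evaluate at each of the 2 elements of F_2:
f(0) = 1; f(1) = 0 → root.
Roots: {1}.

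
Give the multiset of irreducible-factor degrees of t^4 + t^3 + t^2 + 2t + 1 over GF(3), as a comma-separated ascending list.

1, 1, 2

Write f(t) = t^4 + t^3 + t^2 + 2t + 1.
Roots in GF(3): f(0) = 1; f(1) = 0 → root; f(2) = 0 → root.
Linear factors from roots: (t + 2), (t + 1).
Complete factorization: f(t) = (t + 1)·(t + 2)·(t^2 + t + 2).
Factor degrees with multiplicity: 1 + 1 + 2 = 4.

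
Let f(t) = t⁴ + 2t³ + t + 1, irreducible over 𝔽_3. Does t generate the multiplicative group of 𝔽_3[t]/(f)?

|GF(3^4)^×| = 3^4 − 1 = 80. Prime factorization: 80 = 2^4·5.
f is primitive ⇔ t has order 80 in GF(3)[t]/(f), i.e. t^(80/q) ≠ 1 for each prime q | 80.
t^(40) mod f = 1
t^(16) mod f = 2t² + 2t + 1.
Since t^(40) = 1, the order of t divides 40 < 80; not primitive.

No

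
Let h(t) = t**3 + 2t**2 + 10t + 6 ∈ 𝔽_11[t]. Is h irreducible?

Check each element of 𝔽_11 for a root: h(0)=6, h(1)=8, h(2)=9, h(3)=4, h(4)=10, h(5)=0, h(6)=2, h(7)=0, h(8)=0, h(9)=8, h(10)=8.
h(5) = 0, so (t − 5) divides h(t); h is reducible.

No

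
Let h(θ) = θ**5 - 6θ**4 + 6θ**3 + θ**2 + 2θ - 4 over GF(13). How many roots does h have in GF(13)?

2

Evaluate at each of the 13 elements of GF(13):
h(0) = 9; h(1) = 0 → root; h(2) = 1; h(3) = 8; h(4) = 9; h(5) = 0 → root; h(6) = 1; h(7) = 7; h(8) = 4; h(9) = 11; h(10) = 5; h(11) = 2; h(12) = 8.
Roots: {1, 5}.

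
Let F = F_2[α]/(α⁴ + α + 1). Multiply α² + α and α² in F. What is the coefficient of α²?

0

Multiply in F_2[α]: (α² + α)·(α²) = α⁴ + α³.
Reduce using α⁴ ≡ α + 1 (mod α⁴ + α + 1).
Reduced: α³ + α + 1.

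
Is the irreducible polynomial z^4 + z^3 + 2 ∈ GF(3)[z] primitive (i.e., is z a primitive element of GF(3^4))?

Write f(z) = z^4 + z^3 + 2.
|GF(3^4)^×| = 3^4 − 1 = 80. Prime factorization: 80 = 2^4·5.
f is primitive ⇔ z has order 80 in GF(3)[z]/(f), i.e. z^(80/q) ≠ 1 for each prime q | 80.
z^(40) mod f = 2.
z^(16) mod f = 2z^2 + 2z + 2.
None equal 1, so z has full order 80; f is primitive.

Yes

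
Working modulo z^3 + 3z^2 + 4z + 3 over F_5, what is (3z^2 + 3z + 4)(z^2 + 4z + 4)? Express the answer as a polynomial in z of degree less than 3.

Multiply in F_5[z]: (3z^2 + 3z + 4)·(z^2 + 4z + 4) = 3z^4 + 3z^2 + 3z + 1.
Reduce using z^3 ≡ 2z^2 + z + 2 (mod z^3 + 3z^2 + 4z + 3).
Reduced: 3z^2 + 3.

3z^2 + 3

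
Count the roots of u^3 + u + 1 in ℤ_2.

0

Write P(u) = u^3 + u + 1.
Evaluate at each of the 2 elements of ℤ_2:
P(0) = 1; P(1) = 1.
No element is a root.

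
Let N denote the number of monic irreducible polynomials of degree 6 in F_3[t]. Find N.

By the necklace-counting formula, N_3(6) = (1/6) Σ_{d|6} μ(6/d)·3^d.
Divisors of 6: 1, 2, 3, 6; μ(6/d) for each: 1, -1, -1, 1.
Σ = 3^1 − 3^2 − 3^3 + 3^6 = 696.
N = 696/6 = 116.

116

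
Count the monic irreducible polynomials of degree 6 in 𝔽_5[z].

2580

Gauss's count: N_{5}(6) = (1/6) Σ_{d|6} μ(6/d)·5^d.
Divisors of 6: 1, 2, 3, 6; μ(6/d) for each: 1, -1, -1, 1.
Σ = 5^1 − 5^2 − 5^3 + 5^6 = 15480.
N = 15480/6 = 2580.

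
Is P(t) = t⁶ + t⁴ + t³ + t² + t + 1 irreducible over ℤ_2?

No

Check for roots in ℤ_2: P(0) = 1; P(1) = 0 → root.
P(1) = 0, so (t − 1) divides P(t); P is reducible.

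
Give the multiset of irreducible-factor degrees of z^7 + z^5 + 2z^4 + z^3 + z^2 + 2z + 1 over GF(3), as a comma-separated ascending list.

Write g(z) = z^7 + z^5 + 2z^4 + z^3 + z^2 + 2z + 1.
Roots in GF(3): g(0) = 1; g(1) = 0 → root; g(2) = 2.
Linear factors from roots: (z + 2).
Complete factorization: g(z) = (z + 2)^2·(z^2 + z + 2)·(z^3 + z^2 + z + 2).
Factor degrees with multiplicity: 1 + 1 + 2 + 3 = 7.

1, 1, 2, 3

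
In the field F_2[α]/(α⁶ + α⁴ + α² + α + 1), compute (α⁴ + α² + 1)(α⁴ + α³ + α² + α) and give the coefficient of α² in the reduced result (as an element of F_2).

Multiply in F_2[α]: (α⁴ + α² + 1)·(α⁴ + α³ + α² + α) = α⁸ + α⁷ + α² + α.
Reduce using α⁶ ≡ α⁴ + α² + α + 1 (mod α⁶ + α⁴ + α² + α + 1).
Reduced: α⁵ + α + 1.

0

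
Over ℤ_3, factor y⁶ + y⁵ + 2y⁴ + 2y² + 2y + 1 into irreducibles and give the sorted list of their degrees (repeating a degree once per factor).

1, 1, 2, 2

Write g(y) = y⁶ + y⁵ + 2y⁴ + 2y² + 2y + 1.
Roots in ℤ_3: g(0) = 1; g(1) = 0 → root; g(2) = 0 → root.
Linear factors from roots: (y + 2), (y + 1).
Complete factorization: g(y) = (y + 1)·(y + 2)·(y² + 1)·(y² + y + 2).
Factor degrees with multiplicity: 1 + 1 + 2 + 2 = 6.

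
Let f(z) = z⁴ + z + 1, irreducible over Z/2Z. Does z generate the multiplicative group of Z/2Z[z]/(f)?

|GF(2^4)^×| = 2^4 − 1 = 15. Prime factorization: 15 = 3·5.
f is primitive ⇔ z has order 15 in GF(2)[z]/(f), i.e. z^(15/q) ≠ 1 for each prime q | 15.
z^(5) mod f = z² + z.
z^(3) mod f = z³.
None equal 1, so z has full order 15; f is primitive.

Yes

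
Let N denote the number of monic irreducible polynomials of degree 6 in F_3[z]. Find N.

116

The number of monic irreducibles of degree 6 over GF(3) is (1/6)·Σ_{d∣6} μ(6/d) 3^d.
Divisors of 6: 1, 2, 3, 6; μ(6/d) for each: 1, -1, -1, 1.
Σ = 3^1 − 3^2 − 3^3 + 3^6 = 696.
N = 696/6 = 116.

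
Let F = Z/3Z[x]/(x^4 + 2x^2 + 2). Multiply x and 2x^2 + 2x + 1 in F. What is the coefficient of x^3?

2

Multiply in Z/3Z[x]: (x)·(2x^2 + 2x + 1) = 2x^3 + 2x^2 + x.
Reduced: 2x^3 + 2x^2 + x.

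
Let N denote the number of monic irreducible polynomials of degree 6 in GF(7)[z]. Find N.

19544

The number of monic irreducibles of degree 6 over GF(7) is (1/6)·Σ_{d∣6} μ(6/d) 7^d.
Divisors of 6: 1, 2, 3, 6; μ(6/d) for each: 1, -1, -1, 1.
Σ = 7^1 − 7^2 − 7^3 + 7^6 = 117264.
N = 117264/6 = 19544.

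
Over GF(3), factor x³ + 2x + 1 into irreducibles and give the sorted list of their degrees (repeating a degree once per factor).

3

Write h(x) = x³ + 2x + 1.
Roots in GF(3): h(0) = 1; h(1) = 1; h(2) = 1.
Complete factorization: h(x) = (x³ + 2x + 1).
Factor degrees with multiplicity: 3 = 3.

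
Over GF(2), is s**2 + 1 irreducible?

Write f(s) = s**2 + 1.
Check for roots in GF(2): f(0) = 1; f(1) = 0 → root.
f(1) = 0, so (s − 1) divides f(s); f is reducible.

No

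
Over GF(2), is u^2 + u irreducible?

Write g(u) = u^2 + u.
Check for roots in GF(2): g(0) = 0 → root; g(1) = 0 → root.
g(0) = 0, so (u) divides g(u); g is reducible.

No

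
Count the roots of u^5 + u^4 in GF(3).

2

Write f(u) = u^5 + u^4.
Evaluate at each of the 3 elements of GF(3):
f(0) = 0 → root; f(1) = 2; f(2) = 0 → root.
Roots: {0, 2}.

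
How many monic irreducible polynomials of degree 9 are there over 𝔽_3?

Gauss's count: N_{3}(9) = (1/9) Σ_{d|9} μ(9/d)·3^d.
Divisors of 9: 1, 3, 9; μ(9/d) for each: 0, -1, 1.
Σ = − 3^3 + 3^9 = 19656.
N = 19656/9 = 2184.

2184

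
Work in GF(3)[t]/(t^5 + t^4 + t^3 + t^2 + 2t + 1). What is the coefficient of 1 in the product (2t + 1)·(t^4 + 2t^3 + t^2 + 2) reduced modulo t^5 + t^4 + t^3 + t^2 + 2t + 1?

Multiply in GF(3)[t]: (2t + 1)·(t^4 + 2t^3 + t^2 + 2) = 2t^5 + 2t^4 + t^3 + t^2 + t + 2.
Reduce using t^5 ≡ 2t^4 + 2t^3 + 2t^2 + t + 2 (mod t^5 + t^4 + t^3 + t^2 + 2t + 1).
Reduced: 2t^3 + 2t^2.

0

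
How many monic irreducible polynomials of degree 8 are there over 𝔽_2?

30

The number of monic irreducibles of degree 8 over GF(2) is (1/8)·Σ_{d∣8} μ(8/d) 2^d.
Divisors of 8: 1, 2, 4, 8; μ(8/d) for each: 0, 0, -1, 1.
Σ = − 2^4 + 2^8 = 240.
N = 240/8 = 30.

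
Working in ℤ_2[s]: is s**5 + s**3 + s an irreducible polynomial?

No

Write h(s) = s**5 + s**3 + s.
Check for roots in ℤ_2: h(0) = 0 → root; h(1) = 1.
h(0) = 0, so (s) divides h(s); h is reducible.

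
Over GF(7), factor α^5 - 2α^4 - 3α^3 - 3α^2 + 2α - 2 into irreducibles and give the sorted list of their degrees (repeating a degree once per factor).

Write h(α) = α^5 - 2α^4 - 3α^3 - 3α^2 + 2α - 2.
Linear factors from roots: (α - 1), (α + 1).
Complete factorization: h(α) = (α + 1)·(α - 1)·(α^3 - 2α^2 - 2α + 2).
Factor degrees with multiplicity: 1 + 1 + 3 = 5.

1, 1, 3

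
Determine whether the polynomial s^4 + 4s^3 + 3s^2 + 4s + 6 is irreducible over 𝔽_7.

Yes

Write m(s) = s^4 + 4s^3 + 3s^2 + 4s + 6.
Check for roots in 𝔽_7: m(0) = 6; m(1) = 4; m(2) = 4; m(3) = 3; m(4) = 1; m(5) = 1; m(6) = 2.
No roots, so no linear factors.
Degree-2 irreducible divisors: test the 21 monic irreducibles of degree 2 over GF(7).
None of them divide m (all give nonzero remainder).
No irreducible factor of degree ≤ 2 exists, so m is irreducible over GF(7).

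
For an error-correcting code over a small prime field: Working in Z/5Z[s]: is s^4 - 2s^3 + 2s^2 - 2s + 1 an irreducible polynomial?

No

Write g(s) = s^4 - 2s^3 + 2s^2 - 2s + 1.
Check for roots in Z/5Z: g(0) = 1; g(1) = 0 → root; g(2) = 0 → root; g(3) = 0 → root; g(4) = 3.
g(1) = 0, so (s − 1) divides g(s); g is reducible.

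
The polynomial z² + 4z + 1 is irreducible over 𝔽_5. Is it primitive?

No

Write f(z) = z² + 4z + 1.
|GF(5^2)^×| = 5^2 − 1 = 24. Prime factorization: 24 = 2^3·3.
f is primitive ⇔ z has order 24 in GF(5)[z]/(f), i.e. z^(24/q) ≠ 1 for each prime q | 24.
z^(12) mod f = 1
z^(8) mod f = z + 4.
Since z^(12) = 1, the order of z divides 12 < 24; not primitive.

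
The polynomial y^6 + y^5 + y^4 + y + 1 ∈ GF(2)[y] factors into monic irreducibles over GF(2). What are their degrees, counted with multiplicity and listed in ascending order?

Write g(y) = y^6 + y^5 + y^4 + y + 1.
Roots in GF(2): g(0) = 1; g(1) = 1.
Complete factorization: g(y) = (y^6 + y^5 + y^4 + y + 1).
Factor degrees with multiplicity: 6 = 6.

6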